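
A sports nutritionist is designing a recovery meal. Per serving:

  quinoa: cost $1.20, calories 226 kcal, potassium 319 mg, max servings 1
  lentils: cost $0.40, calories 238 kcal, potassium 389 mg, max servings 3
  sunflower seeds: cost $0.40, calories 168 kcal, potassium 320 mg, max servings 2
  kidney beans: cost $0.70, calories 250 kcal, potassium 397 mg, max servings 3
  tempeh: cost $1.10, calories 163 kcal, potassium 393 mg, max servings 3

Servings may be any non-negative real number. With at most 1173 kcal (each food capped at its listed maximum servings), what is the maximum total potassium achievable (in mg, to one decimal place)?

Potassium per kcal: tempeh 2.411, sunflower seeds 1.905, lentils 1.634, kidney beans 1.588, quinoa 1.412.
Take 3 servings of tempeh: uses 489 kcal, +1179.0 mg potassium (running total 1179.0 mg).
Take 2 servings of sunflower seeds: uses 336 kcal, +640.0 mg potassium (running total 1819.0 mg).
Take 1.462 servings of lentils: uses 348 kcal, +568.8 mg potassium (running total 2387.8 mg).
Filling greedily by potassium-per-kcal is optimal for one linear limit, giving 2387.8 mg.

2387.8 mg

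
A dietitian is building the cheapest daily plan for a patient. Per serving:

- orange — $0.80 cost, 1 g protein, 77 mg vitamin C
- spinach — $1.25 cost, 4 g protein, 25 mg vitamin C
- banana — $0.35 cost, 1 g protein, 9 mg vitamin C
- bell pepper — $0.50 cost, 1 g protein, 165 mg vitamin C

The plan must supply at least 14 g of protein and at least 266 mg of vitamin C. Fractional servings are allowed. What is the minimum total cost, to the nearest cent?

The cheapest plan sits at a corner of the feasible region — with two constraints it uses at most two foods.
orange only: max(14/1, 266/77) = 14 servings → $11.20.
spinach only: max(14/4, 266/25) = 10.64 servings → $13.30.
banana only: max(14/1, 266/9) = 29.56 servings → $10.34.
bell pepper only: max(14/1, 266/165) = 14 servings → $7.00.
orange + spinach with both tight: 2.523 servings and 2.869 servings → $5.60.
orange + banana with both tight: 2.059 servings and 11.94 servings → $5.83.
orange + bell pepper with both targets exact would need a negative amount; discard.
spinach + banana: intersection lies outside the first quadrant.
spinach + bell pepper with both tight: 3.219 servings and 1.124 servings → $4.59.
banana + bell pepper with both tight: 13.1 servings and 0.8974 servings → $5.03.
The minimum over all feasible corners is $4.59.

$4.59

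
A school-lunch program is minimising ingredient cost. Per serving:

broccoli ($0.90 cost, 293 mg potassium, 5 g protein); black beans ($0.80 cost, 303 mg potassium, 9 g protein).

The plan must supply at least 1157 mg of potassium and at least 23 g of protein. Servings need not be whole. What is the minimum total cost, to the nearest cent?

Minimising a linear cost over {potassium ≥ 1157, protein ≥ 23, servings ≥ 0} — the optimum is at a vertex, using one or two foods.
broccoli only: max(1157/293, 23/5) = 4.6 servings → $4.14.
black beans only: max(1157/303, 23/9) = 3.818 servings → $3.05.
broccoli + black beans with both tight: 3.07 servings and 0.8503 servings → $3.44.
So the least-cost plan costs $3.05.

$3.05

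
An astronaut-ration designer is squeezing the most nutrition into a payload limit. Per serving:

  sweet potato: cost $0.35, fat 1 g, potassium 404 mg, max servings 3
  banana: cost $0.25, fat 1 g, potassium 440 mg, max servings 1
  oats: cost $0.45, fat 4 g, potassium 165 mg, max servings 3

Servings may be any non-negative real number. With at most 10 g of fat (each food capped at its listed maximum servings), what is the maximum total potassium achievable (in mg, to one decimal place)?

Potassium per g fat: banana 440, sweet potato 404, oats 41.25.
Take 1 serving of banana: uses 1 g fat, +440.0 mg potassium (running total 440.0 mg).
Take 3 servings of sweet potato: uses 3 g fat, +1212.0 mg potassium (running total 1652.0 mg).
Take 1.5 servings of oats: uses 6 g fat, +247.5 mg potassium (running total 1899.5 mg).
Greedy by best ratio exhausts the fat allowance optimally: 1899.5 mg.

1899.5 mg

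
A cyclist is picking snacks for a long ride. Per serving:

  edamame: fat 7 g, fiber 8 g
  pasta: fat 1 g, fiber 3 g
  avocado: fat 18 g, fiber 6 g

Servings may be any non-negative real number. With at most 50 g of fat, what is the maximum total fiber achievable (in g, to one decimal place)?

150.0 g

Fiber per g fat: pasta 3, edamame 1.143, avocado 0.3333.
With no serving limits, spend the whole fat allowance on pasta: 50 g / 1 g × 3 g = 150.0 g.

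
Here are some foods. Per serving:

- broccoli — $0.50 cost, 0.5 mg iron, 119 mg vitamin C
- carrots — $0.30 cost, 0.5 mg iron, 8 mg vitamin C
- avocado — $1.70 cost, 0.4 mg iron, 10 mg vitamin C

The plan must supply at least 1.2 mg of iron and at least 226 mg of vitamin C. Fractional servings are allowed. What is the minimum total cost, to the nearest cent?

Compare the cost at each extreme point of the feasible region.
broccoli only: max(1.2/0.5, 226/119) = 2.4 servings → $1.20.
carrots only: max(1.2/0.5, 226/8) = 28.25 servings → $8.47.
avocado only: max(1.2/0.4, 226/10) = 22.6 servings → $38.42.
broccoli + carrots with both tight: 1.863 servings and 0.5369 servings → $1.09.
broccoli + avocado with both tight: 1.84 servings and 0.6995 servings → $2.11.
carrots + avocado: the both-tight solution has a negative serving — not a feasible corner.
The minimum over all feasible corners is $1.09.

$1.09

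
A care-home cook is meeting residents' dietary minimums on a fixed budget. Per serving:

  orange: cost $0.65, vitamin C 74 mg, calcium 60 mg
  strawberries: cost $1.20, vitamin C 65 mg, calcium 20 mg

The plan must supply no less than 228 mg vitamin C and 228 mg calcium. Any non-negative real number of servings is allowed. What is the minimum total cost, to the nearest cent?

At the optimum either one food covers both requirements or two foods hit both targets exactly; no other combination can be cheaper.
orange only: max(228/74, 228/60) = 3.8 servings → $2.47.
strawberries only: max(228/65, 228/20) = 11.4 servings → $13.68.
orange + strawberries: intersection lies outside the first quadrant.
Cheapest feasible corner: $2.47.

$2.47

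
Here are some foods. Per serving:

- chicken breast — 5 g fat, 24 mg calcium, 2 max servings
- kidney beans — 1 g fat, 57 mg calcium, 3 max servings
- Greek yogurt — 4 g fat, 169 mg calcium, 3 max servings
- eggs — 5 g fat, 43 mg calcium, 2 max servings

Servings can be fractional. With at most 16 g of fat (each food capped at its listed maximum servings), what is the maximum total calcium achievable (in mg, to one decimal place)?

686.6 mg

Calcium per g fat: kidney beans 57, Greek yogurt 42.25, eggs 8.6, chicken breast 4.8.
Take 3 servings of kidney beans: uses 3 g fat, +171.0 mg calcium (running total 171.0 mg).
Take 3 servings of Greek yogurt: uses 12 g fat, +507.0 mg calcium (running total 678.0 mg).
Take 0.2 servings of eggs: uses 1 g fat, +8.6 mg calcium (running total 686.6 mg).
Greedy by best ratio exhausts the fat allowance optimally: 686.6 mg.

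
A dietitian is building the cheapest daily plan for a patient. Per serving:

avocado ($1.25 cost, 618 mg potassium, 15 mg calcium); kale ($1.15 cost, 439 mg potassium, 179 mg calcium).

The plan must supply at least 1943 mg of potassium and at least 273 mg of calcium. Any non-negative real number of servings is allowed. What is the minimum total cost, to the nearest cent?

$4.28

At the optimum either one food covers both requirements or two foods hit both targets exactly; no other combination can be cheaper.
avocado only: max(1943/618, 273/15) = 18.2 servings → $22.75.
kale only: max(1943/439, 273/179) = 4.426 servings → $5.09.
avocado + kale with both tight: 2.191 servings and 1.342 servings → $4.28.
The minimum over all feasible corners is $4.28.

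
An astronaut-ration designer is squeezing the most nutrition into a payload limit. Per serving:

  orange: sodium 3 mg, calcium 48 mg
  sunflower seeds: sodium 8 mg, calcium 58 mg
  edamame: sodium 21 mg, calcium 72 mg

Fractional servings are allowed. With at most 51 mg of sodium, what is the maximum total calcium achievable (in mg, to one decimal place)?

816.0 mg

Calcium per mg sodium: orange 16, sunflower seeds 7.25, edamame 3.429.
With no serving limits, spend the whole sodium allowance on orange: 51 mg / 3 mg × 48 mg = 816.0 mg.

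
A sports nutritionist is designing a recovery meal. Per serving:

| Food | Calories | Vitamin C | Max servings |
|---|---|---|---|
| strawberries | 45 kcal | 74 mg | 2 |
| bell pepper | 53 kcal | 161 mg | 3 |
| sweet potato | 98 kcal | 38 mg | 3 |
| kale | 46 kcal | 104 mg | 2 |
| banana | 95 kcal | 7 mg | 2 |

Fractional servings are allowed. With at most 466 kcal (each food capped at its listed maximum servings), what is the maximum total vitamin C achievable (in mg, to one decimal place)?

887.5 mg

Vitamin C per kcal: bell pepper 3.038, kale 2.261, strawberries 1.644, sweet potato 0.3878, banana 0.07368.
Take 3 servings of bell pepper: uses 159 kcal, +483.0 mg vitamin C (running total 483.0 mg).
Take 2 servings of kale: uses 92 kcal, +208.0 mg vitamin C (running total 691.0 mg).
Take 2 servings of strawberries: uses 90 kcal, +148.0 mg vitamin C (running total 839.0 mg).
Take 1.276 servings of sweet potato: uses 125 kcal, +48.5 mg vitamin C (running total 887.5 mg).
Filling greedily by vitamin C-per-kcal is optimal for one linear limit, giving 887.5 mg.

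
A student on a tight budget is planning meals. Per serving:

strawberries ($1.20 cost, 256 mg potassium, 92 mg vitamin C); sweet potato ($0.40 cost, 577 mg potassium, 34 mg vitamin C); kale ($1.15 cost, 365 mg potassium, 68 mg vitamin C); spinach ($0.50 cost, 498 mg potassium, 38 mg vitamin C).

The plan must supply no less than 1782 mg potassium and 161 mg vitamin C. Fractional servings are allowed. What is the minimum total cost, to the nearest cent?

$1.89

With two linear requirements the optimum uses one or two foods; enumerate the corners.
strawberries only: max(1782/256, 161/92) = 6.961 servings → $8.35.
sweet potato only: max(1782/577, 161/34) = 4.735 servings → $1.89.
kale only: max(1782/365, 161/68) = 4.882 servings → $5.61.
spinach only: max(1782/498, 161/38) = 4.237 servings → $2.12.
strawberries + sweet potato with both tight: 0.728 servings and 2.765 servings → $1.98.
strawberries + kale: intersection lies outside the first quadrant.
strawberries + spinach with both tight: 0.3453 servings and 3.401 servings → $2.11.
sweet potato + kale with both tight: 2.327 servings and 1.204 servings → $2.32.
sweet potato + spinach: the both-tight solution has a negative serving — not a feasible corner.
kale + spinach with both tight: 0.6233 servings and 3.121 servings → $2.28.
So the least-cost plan costs $1.89.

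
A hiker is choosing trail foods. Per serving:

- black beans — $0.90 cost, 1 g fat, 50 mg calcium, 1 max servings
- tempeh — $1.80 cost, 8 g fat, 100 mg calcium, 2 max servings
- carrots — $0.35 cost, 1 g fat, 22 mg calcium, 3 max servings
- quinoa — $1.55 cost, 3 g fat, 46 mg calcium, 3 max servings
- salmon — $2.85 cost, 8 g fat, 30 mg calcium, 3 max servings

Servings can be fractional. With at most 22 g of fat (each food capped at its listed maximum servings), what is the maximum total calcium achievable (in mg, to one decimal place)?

Calcium per g fat: black beans 50, carrots 22, quinoa 15.33, tempeh 12.5, salmon 3.75.
Take 1 serving of black beans: uses 1 g fat, +50.0 mg calcium (running total 50.0 mg).
Take 3 servings of carrots: uses 3 g fat, +66.0 mg calcium (running total 116.0 mg).
Take 3 servings of quinoa: uses 9 g fat, +138.0 mg calcium (running total 254.0 mg).
Take 1.125 servings of tempeh: uses 9 g fat, +112.5 mg calcium (running total 366.5 mg).
Greedy by best ratio exhausts the fat allowance optimally: 366.5 mg.

366.5 mg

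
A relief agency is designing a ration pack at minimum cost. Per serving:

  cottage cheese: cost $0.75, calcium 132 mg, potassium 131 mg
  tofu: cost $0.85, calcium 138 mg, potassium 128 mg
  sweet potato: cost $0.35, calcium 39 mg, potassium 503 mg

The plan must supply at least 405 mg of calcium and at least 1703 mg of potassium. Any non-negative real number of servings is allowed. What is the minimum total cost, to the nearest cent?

Compare the cost at each extreme point of the feasible region.
cottage cheese only: max(405/132, 1703/131) = 13 servings → $9.75.
tofu only: max(405/138, 1703/128) = 13.3 servings → $11.31.
sweet potato only: max(405/39, 1703/503) = 10.38 servings → $3.63.
cottage cheese + tofu: the both-tight solution has a negative serving — not a feasible corner.
cottage cheese + sweet potato with both tight: 2.24 servings and 2.802 servings → $2.66.
tofu + sweet potato with both tight: 2.131 servings and 2.843 servings → $2.81.
Cheapest feasible corner: $2.66.

$2.66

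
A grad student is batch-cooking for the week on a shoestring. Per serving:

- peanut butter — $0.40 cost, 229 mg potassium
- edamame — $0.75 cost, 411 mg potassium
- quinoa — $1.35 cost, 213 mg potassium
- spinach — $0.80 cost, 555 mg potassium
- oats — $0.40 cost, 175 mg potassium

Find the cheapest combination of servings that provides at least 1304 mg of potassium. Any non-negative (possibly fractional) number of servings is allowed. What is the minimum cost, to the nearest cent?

$1.88

Cost per mg of potassium: spinach $0.0014, peanut butter $0.0017, edamame $0.0018, oats $0.0023, quinoa $0.0063.
With no serving limits, use only spinach: 1304 mg / 555 mg = 2.35 servings × $0.80 = $1.88.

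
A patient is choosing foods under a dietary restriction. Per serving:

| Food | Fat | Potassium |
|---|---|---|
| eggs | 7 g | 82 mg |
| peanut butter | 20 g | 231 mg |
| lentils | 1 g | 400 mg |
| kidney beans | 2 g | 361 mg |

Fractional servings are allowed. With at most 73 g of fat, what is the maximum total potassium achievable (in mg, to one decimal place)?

Potassium per g fat: lentils 400, kidney beans 180.5, eggs 11.71, peanut butter 11.55.
With no serving limits, spend the whole fat allowance on lentils: 73 g / 1 g × 400 mg = 29200.0 mg.

29200.0 mg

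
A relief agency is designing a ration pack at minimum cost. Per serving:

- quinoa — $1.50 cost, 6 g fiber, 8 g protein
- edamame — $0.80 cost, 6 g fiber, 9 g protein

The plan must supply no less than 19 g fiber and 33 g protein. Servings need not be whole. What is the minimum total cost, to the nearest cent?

$2.93

A basic optimal solution has at most two foods positive. Try each food alone and each pair with both targets met exactly.
quinoa only: max(19/6, 33/8) = 4.125 servings → $6.19.
edamame only: max(19/6, 33/9) = 3.667 servings → $2.93.
quinoa + edamame with both targets exact would need a negative amount; discard.
Cheapest feasible corner: $2.93.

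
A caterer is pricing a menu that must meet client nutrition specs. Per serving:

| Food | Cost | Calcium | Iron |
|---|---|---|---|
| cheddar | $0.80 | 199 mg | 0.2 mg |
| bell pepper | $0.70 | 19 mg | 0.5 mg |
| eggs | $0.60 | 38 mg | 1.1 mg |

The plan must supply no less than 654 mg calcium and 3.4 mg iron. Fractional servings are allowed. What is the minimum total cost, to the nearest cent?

$3.78

For a min-cost LP with two ≥-constraints, a basic feasible solution has at most two positive variables.
cheddar only: max(654/199, 3.4/0.2) = 17 servings → $13.60.
bell pepper only: max(654/19, 3.4/0.5) = 34.42 servings → $24.09.
eggs only: max(654/38, 3.4/1.1) = 17.21 servings → $10.33.
cheddar + bell pepper with both tight: 2.742 servings and 5.703 servings → $6.19.
cheddar + eggs with both tight: 2.793 servings and 2.583 servings → $3.78.
bell pepper + eggs with both targets exact would need a negative amount; discard.
So the least-cost plan costs $3.78.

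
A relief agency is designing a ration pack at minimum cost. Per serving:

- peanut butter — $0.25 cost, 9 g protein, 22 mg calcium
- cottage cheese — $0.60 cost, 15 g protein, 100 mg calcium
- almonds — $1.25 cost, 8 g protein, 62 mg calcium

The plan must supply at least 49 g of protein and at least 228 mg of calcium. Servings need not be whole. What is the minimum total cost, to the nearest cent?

A basic optimal solution has at most two foods positive. Try each food alone and each pair with both targets met exactly.
peanut butter only: max(49/9, 228/22) = 10.36 servings → $2.59.
cottage cheese only: max(49/15, 228/100) = 3.267 servings → $1.96.
almonds only: max(49/8, 228/62) = 6.125 servings → $7.66.
peanut butter + cottage cheese with both tight: 2.596 servings and 1.709 servings → $1.67.
peanut butter + almonds with both tight: 3.178 servings and 2.55 servings → $3.98.
cottage cheese + almonds: the both-tight solution has a negative serving — not a feasible corner.
So the least-cost plan costs $1.67.

$1.67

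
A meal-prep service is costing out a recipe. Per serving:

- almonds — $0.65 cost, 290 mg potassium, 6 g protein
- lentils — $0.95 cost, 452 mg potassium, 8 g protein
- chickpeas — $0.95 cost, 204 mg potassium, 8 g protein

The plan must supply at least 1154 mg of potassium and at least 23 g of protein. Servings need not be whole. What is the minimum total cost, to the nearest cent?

$2.55

At the optimum either one food covers both requirements or two foods hit both targets exactly; no other combination can be cheaper.
almonds only: max(1154/290, 23/6) = 3.979 servings → $2.59.
lentils only: max(1154/452, 23/8) = 2.875 servings → $2.73.
chickpeas only: max(1154/204, 23/8) = 5.657 servings → $5.37.
almonds + lentils with both tight: 2.969 servings and 0.648 servings → $2.55.
almonds + chickpeas: intersection lies outside the first quadrant.
lentils + chickpeas with both tight: 2.288 servings and 0.5867 servings → $2.73.
The minimum over all feasible corners is $2.55.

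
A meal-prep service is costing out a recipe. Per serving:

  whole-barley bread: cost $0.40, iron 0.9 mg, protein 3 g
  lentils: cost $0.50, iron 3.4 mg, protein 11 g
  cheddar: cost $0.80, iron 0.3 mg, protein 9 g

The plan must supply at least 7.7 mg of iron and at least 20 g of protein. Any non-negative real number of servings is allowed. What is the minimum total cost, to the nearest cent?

$1.13

Minimising a linear cost over {iron ≥ 7.7, protein ≥ 20, servings ≥ 0} — the optimum is at a vertex, using one or two foods.
whole-barley bread only: max(7.7/0.9, 20/3) = 8.556 servings → $3.42.
lentils only: max(7.7/3.4, 20/11) = 2.265 servings → $1.13.
cheddar only: max(7.7/0.3, 20/9) = 25.67 servings → $20.53.
whole-barley bread + lentils: the both-tight solution has a negative serving — not a feasible corner.
whole-barley bread + cheddar with both targets exact would need a negative amount; discard.
lentils + cheddar: the both-tight solution has a negative serving — not a feasible corner.
The minimum over all feasible corners is $1.13.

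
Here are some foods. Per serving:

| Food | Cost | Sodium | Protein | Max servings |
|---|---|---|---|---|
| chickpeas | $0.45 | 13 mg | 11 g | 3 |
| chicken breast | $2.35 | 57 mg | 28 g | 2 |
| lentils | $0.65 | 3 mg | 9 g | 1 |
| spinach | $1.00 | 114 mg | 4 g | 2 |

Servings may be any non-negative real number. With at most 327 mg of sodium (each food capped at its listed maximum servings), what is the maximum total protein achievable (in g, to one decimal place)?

Protein per mg sodium: lentils 3, chickpeas 0.8462, chicken breast 0.4912, spinach 0.03509.
Take 1 serving of lentils: uses 3 mg sodium, +9.0 g protein (running total 9.0 g).
Take 3 servings of chickpeas: uses 39 mg sodium, +33.0 g protein (running total 42.0 g).
Take 2 servings of chicken breast: uses 114 mg sodium, +56.0 g protein (running total 98.0 g).
Take 1.5 servings of spinach: uses 171 mg sodium, +6.0 g protein (running total 104.0 g).
Filling greedily by protein-per-mg sodium is optimal for one linear limit, giving 104.0 g.

104.0 g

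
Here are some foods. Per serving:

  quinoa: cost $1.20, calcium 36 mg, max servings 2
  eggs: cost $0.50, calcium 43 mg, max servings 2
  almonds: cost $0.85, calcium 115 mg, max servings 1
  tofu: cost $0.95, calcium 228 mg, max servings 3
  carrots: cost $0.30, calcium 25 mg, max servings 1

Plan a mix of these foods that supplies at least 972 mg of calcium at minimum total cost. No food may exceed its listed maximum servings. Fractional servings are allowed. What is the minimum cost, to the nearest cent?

Cost per mg of calcium: tofu $0.0042, almonds $0.0074, eggs $0.0116, carrots $0.0120, quinoa $0.0333.
Take 3 servings of tofu: +684.0 mg calcium for $2.85 (total $2.85, still need 288.0 mg).
Take 1 serving of almonds: +115.0 mg calcium for $0.85 (total $3.70, still need 173.0 mg).
Take 2 servings of eggs: +86.0 mg calcium for $1.00 (total $4.70, still need 87.0 mg).
Take 1 serving of carrots: +25.0 mg calcium for $0.30 (total $5.00, still need 62.0 mg).
Take 1.722 servings of quinoa: +62.0 mg calcium for $2.07 (total $7.07, still need 0.0 mg).
Greedy by cheapest-per-mg is optimal for a single linear constraint, so the minimum cost is $7.07.

$7.07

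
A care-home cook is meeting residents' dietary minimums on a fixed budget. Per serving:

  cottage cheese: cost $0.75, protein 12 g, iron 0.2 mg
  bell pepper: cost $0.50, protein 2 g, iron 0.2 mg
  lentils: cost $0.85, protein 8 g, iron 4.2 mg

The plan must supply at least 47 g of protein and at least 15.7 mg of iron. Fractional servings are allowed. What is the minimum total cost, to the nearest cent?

$4.22

cottage cheese only: max(47/12, 15.7/0.2) = 78.5 servings → $58.88.
bell pepper only: max(47/2, 15.7/0.2) = 78.5 servings → $39.25.
lentils only: max(47/8, 15.7/4.2) = 5.875 servings → $4.99.
cottage cheese + bell pepper with both targets exact would need a negative amount; discard.
cottage cheese + lentils with both tight: 1.471 servings and 3.668 servings → $4.22.
bell pepper + lentils with both tight: 10.56 servings and 3.235 servings → $8.03.
Cheapest feasible corner: $4.22.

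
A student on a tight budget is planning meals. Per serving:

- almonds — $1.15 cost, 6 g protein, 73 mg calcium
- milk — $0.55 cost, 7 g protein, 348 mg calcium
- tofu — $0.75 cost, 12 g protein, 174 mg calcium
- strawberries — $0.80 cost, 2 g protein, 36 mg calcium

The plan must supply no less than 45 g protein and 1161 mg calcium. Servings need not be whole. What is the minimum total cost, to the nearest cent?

Two binding constraints pin down two serving amounts, so the optimal mix uses at most two foods. The candidates are each food alone (scaled to the tighter of protein/calcium) and each pair with both constraints tight.
almonds only: max(45/6, 1161/73) = 15.9 servings → $18.29.
milk only: max(45/7, 1161/348) = 6.429 servings → $3.54.
tofu only: max(45/12, 1161/174) = 6.672 servings → $5.00.
strawberries only: max(45/2, 1161/36) = 32.25 servings → $25.80.
almonds + milk with both tight: 4.777 servings and 2.334 servings → $6.78.
almonds + tofu: the both-tight solution has a negative serving — not a feasible corner.
almonds + strawberries with both targets exact would need a negative amount; discard.
milk + tofu with both tight: 2.063 servings and 2.547 servings → $3.04.
milk + strawberries with both tight: 1.581 servings and 16.97 servings → $14.44.
tofu + strawberries with both targets exact would need a negative amount; discard.
Cheapest feasible corner: $3.04.

$3.04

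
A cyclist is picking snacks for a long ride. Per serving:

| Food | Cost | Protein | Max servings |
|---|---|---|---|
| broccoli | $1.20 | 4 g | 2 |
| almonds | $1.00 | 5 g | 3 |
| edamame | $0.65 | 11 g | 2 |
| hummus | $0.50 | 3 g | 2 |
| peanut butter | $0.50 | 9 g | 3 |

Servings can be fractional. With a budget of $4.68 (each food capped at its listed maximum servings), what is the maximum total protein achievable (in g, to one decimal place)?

59.4 g

Protein per dollar: peanut butter 18, edamame 16.92, hummus 6, almonds 5, broccoli 3.333.
Take 3 servings of peanut butter: spends $1.50, +27.0 g protein (running total 27.0 g).
Take 2 servings of edamame: spends $1.30, +22.0 g protein (running total 49.0 g).
Take 2 servings of hummus: spends $1.00, +6.0 g protein (running total 55.0 g).
Take 0.88 servings of almonds: spends $0.88, +4.4 g protein (running total 59.4 g).
Filling greedily by protein-per-dollar is optimal for one linear limit, giving 59.4 g.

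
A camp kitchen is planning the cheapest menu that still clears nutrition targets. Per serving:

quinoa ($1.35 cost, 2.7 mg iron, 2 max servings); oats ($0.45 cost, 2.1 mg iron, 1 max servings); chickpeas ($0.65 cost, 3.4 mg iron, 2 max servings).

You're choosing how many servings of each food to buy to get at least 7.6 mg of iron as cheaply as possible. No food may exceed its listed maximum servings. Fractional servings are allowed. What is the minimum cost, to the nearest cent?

$1.47

Cost per mg of iron: chickpeas $0.1912, oats $0.2143, quinoa $0.5000.
Take 2 servings of chickpeas: +6.8 mg iron for $1.30 (total $1.30, still need 0.8 mg).
Take 0.381 servings of oats: +0.8 mg iron for $0.17 (total $1.47, still need 0.0 mg).
Filling from the cheapest source first is optimal under one linear minimum: $1.47.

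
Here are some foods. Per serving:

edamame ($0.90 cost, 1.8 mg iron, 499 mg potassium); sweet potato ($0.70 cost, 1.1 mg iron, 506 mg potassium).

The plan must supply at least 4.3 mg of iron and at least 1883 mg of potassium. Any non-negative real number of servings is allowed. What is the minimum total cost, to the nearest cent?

$2.67

Check every corner: each single food scaled to meet both minima, and each pair solved so both constraints bind.
edamame only: max(4.3/1.8, 1883/499) = 3.774 servings → $3.40.
sweet potato only: max(4.3/1.1, 1883/506) = 3.909 servings → $2.74.
edamame + sweet potato with both tight: 0.2888 servings and 3.437 servings → $2.67.
So the least-cost plan costs $2.67.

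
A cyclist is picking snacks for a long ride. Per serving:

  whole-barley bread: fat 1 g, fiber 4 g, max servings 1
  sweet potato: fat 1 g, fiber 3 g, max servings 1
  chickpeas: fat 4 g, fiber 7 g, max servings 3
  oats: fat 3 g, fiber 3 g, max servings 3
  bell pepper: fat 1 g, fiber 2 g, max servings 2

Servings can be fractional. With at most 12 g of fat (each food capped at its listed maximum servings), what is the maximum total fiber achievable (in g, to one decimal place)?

25.0 g

Fiber per g fat: whole-barley bread 4, sweet potato 3, bell pepper 2, chickpeas 1.75, oats 1.
Take 1 serving of whole-barley bread: uses 1 g fat, +4.0 g fiber (running total 4.0 g).
Take 1 serving of sweet potato: uses 1 g fat, +3.0 g fiber (running total 7.0 g).
Take 2 servings of bell pepper: uses 2 g fat, +4.0 g fiber (running total 11.0 g).
Take 2 servings of chickpeas: uses 8 g fat, +14.0 g fiber (running total 25.0 g).
Greedy by best ratio exhausts the fat allowance optimally: 25.0 g.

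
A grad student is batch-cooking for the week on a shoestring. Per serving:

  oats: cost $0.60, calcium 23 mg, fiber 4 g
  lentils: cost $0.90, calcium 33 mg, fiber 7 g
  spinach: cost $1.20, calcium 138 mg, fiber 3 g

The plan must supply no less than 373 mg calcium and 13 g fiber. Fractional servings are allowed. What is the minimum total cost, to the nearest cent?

Compare the cost at each extreme point of the feasible region.
oats only: max(373/23, 13/4) = 16.22 servings → $9.73.
lentils only: max(373/33, 13/7) = 11.3 servings → $10.17.
spinach only: max(373/138, 13/3) = 4.333 servings → $5.20.
oats + lentils with both targets exact would need a negative amount; discard.
oats + spinach with both tight: 1.398 servings and 2.47 servings → $3.80.
lentils + spinach with both tight: 0.7785 servings and 2.517 servings → $3.72.
The minimum over all feasible corners is $3.72.

$3.72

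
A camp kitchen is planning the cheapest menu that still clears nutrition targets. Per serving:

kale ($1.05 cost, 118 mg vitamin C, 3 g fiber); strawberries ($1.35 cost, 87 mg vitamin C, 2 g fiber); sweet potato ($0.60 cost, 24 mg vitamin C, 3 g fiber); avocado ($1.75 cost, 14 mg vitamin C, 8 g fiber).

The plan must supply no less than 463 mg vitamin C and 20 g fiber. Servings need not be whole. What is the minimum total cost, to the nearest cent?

Minimising a linear cost over {vitamin C ≥ 463, fiber ≥ 20, servings ≥ 0} — the optimum is at a vertex, using one or two foods.
kale only: max(463/118, 20/3) = 6.667 servings → $7.00.
strawberries only: max(463/87, 20/2) = 10 servings → $13.50.
sweet potato only: max(463/24, 20/3) = 19.29 servings → $11.57.
avocado only: max(463/14, 20/8) = 33.07 servings → $57.88.
kale + strawberries: the both-tight solution has a negative serving — not a feasible corner.
kale + sweet potato with both tight: 3.223 servings and 3.443 servings → $5.45.
kale + avocado with both tight: 3.796 servings and 1.076 servings → $5.87.
strawberries + sweet potato with both tight: 4.268 servings and 3.822 servings → $8.05.
strawberries + avocado with both tight: 5.126 servings and 1.219 servings → $9.05.
sweet potato + avocado: intersection lies outside the first quadrant.
The minimum over all feasible corners is $5.45.

$5.45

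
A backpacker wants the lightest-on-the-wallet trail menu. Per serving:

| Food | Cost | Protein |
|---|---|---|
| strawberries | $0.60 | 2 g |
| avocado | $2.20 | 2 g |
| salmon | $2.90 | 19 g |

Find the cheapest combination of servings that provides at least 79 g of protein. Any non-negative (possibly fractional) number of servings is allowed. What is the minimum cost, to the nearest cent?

Cost per g of protein: salmon $0.1526, strawberries $0.3000, avocado $1.1000.
With no serving limits, use only salmon: 79 g / 19 g = 4.158 servings × $2.90 = $12.06.

$12.06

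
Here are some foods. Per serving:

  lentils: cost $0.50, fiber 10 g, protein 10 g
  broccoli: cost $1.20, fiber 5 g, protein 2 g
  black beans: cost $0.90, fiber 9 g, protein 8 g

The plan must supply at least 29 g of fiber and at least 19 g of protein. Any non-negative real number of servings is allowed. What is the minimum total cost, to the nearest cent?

$1.45

This is a tiny linear program; its minimum lies at a vertex of the feasible set. List the vertices and price them.
lentils only: max(29/10, 19/10) = 2.9 servings → $1.45.
broccoli only: max(29/5, 19/2) = 9.5 servings → $11.40.
black beans only: max(29/9, 19/8) = 3.222 servings → $2.90.
lentils + broccoli with both tight: 1.233 servings and 3.333 servings → $4.62.
lentils + black beans: intersection lies outside the first quadrant.
broccoli + black beans with both tight: 2.773 servings and 1.682 servings → $4.84.
So the least-cost plan costs $1.45.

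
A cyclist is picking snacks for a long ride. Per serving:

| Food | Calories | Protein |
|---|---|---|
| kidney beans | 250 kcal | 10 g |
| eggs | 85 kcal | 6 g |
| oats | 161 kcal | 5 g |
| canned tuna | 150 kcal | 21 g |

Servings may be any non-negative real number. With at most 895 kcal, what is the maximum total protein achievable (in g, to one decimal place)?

125.3 g

Protein per kcal: canned tuna 0.14, eggs 0.07059, kidney beans 0.04, oats 0.03106.
With no serving limits, spend the whole calories allowance on canned tuna: 895 kcal / 150 kcal × 21 g = 125.3 g.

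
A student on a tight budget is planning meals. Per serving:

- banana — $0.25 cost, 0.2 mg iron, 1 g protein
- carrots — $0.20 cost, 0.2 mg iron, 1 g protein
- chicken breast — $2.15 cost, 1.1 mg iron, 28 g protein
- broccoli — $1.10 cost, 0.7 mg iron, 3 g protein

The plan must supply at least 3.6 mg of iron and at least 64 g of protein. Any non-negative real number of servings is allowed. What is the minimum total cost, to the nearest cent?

This is a tiny linear program; its minimum lies at a vertex of the feasible set. List the vertices and price them.
banana only: max(3.6/0.2, 64/1) = 64 servings → $16.00.
carrots only: max(3.6/0.2, 64/1) = 64 servings → $12.80.
chicken breast only: max(3.6/1.1, 64/28) = 3.273 servings → $7.04.
broccoli only: max(3.6/0.7, 64/3) = 21.33 servings → $23.47.
banana + carrots (both tight): parallel constraints — no distinct corner.
banana + chicken breast with both tight: 6.756 servings and 2.044 servings → $6.08.
banana + broccoli: the both-tight solution has a negative serving — not a feasible corner.
carrots + chicken breast with both tight: 6.756 servings and 2.044 servings → $5.75.
carrots + broccoli: the both-tight solution has a negative serving — not a feasible corner.
chicken breast + broccoli with both tight: 2.086 servings and 1.865 servings → $6.54.
The minimum over all feasible corners is $5.75.

$5.75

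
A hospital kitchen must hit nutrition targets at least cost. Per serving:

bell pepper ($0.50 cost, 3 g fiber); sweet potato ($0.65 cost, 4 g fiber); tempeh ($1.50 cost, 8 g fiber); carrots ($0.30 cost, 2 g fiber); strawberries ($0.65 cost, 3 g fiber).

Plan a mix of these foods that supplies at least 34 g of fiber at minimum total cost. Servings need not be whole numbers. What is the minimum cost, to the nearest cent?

Cost per g of fiber: carrots $0.1500, sweet potato $0.1625, bell pepper $0.1667, tempeh $0.1875, strawberries $0.2167.
With no serving limits, use only carrots: 34 g / 2 g = 17 servings × $0.30 = $5.10.

$5.10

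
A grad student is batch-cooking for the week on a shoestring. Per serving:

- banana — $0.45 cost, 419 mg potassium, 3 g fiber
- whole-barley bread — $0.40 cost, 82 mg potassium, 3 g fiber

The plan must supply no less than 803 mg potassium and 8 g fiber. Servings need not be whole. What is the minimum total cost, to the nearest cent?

$1.15

This is a tiny linear program; its minimum lies at a vertex of the feasible set. List the vertices and price them.
banana only: max(803/419, 8/3) = 2.667 servings → $1.20.
whole-barley bread only: max(803/82, 8/3) = 9.793 servings → $3.92.
banana + whole-barley bread with both tight: 1.734 servings and 0.9327 servings → $1.15.
Cheapest feasible corner: $1.15.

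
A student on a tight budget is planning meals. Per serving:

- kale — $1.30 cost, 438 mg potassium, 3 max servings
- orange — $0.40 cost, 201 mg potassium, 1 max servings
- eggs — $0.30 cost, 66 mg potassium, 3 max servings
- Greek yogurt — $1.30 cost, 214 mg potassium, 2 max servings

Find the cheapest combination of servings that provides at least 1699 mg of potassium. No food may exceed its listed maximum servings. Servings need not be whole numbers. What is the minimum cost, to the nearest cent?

$5.14

Cost per mg of potassium: orange $0.0020, kale $0.0030, eggs $0.0045, Greek yogurt $0.0061.
Take 1 serving of orange: +201.0 mg potassium for $0.40 (total $0.40, still need 1498.0 mg).
Take 3 servings of kale: +1314.0 mg potassium for $3.90 (total $4.30, still need 184.0 mg).
Take 2.788 servings of eggs: +184.0 mg potassium for $0.84 (total $5.14, still need 0.0 mg).
Filling from the cheapest source first is optimal under one linear minimum: $5.14.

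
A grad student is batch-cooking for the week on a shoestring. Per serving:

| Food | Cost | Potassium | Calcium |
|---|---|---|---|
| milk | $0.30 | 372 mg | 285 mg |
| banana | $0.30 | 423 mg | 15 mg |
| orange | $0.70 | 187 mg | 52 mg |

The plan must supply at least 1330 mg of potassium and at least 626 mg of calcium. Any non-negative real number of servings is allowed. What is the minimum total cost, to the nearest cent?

milk only: max(1330/372, 626/285) = 3.575 servings → $1.07.
banana only: max(1330/423, 626/15) = 41.73 servings → $12.52.
orange only: max(1330/187, 626/52) = 12.04 servings → $8.43.
milk + banana with both tight: 2.13 servings and 1.271 servings → $1.02.
milk + orange with both tight: 1.411 servings and 4.306 servings → $3.44.
banana + orange with both targets exact would need a negative amount; discard.
So the least-cost plan costs $1.02.

$1.02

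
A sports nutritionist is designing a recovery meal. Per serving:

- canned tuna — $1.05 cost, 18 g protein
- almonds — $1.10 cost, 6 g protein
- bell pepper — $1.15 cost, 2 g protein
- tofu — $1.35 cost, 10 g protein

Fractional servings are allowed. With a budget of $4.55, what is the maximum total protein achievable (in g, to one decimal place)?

78.0 g

Protein per dollar: canned tuna 17.14, tofu 7.407, almonds 5.455, bell pepper 1.739.
With no serving limits, spend the whole cost allowance on canned tuna: $4.55 / $1.05 × 18 g = 78.0 g.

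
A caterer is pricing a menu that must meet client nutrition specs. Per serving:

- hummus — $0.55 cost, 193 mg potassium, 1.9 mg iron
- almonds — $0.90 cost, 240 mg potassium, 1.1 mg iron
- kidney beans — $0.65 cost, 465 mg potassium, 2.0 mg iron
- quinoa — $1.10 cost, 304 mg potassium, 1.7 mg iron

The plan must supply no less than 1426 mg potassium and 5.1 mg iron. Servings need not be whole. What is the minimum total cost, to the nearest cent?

Two binding constraints pin down two serving amounts, so the optimal mix uses at most two foods. The candidates are each food alone (scaled to the tighter of potassium/iron) and each pair with both constraints tight.
hummus only: max(1426/193, 5.1/1.9) = 7.389 servings → $4.06.
almonds only: max(1426/240, 5.1/1.1) = 5.942 servings → $5.35.
kidney beans only: max(1426/465, 5.1/2.0) = 3.067 servings → $1.99.
quinoa only: max(1426/304, 5.1/1.7) = 4.691 servings → $5.16.
hummus + almonds with both targets exact would need a negative amount; discard.
hummus + kidney beans with both targets exact would need a negative amount; discard.
hummus + quinoa: intersection lies outside the first quadrant.
almonds + kidney beans: the both-tight solution has a negative serving — not a feasible corner.
almonds + quinoa with both targets exact would need a negative amount; discard.
kidney beans + quinoa: the both-tight solution has a negative serving — not a feasible corner.
So the least-cost plan costs $1.99.

$1.99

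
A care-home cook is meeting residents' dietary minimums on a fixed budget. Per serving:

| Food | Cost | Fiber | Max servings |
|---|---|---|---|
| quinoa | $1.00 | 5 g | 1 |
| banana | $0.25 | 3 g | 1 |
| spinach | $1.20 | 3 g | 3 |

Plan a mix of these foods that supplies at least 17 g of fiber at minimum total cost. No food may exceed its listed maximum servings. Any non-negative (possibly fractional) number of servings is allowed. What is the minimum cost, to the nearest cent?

Cost per g of fiber: banana $0.0833, quinoa $0.2000, spinach $0.4000.
Take 1 serving of banana: +3.0 g fiber for $0.25 (total $0.25, still need 14.0 g).
Take 1 serving of quinoa: +5.0 g fiber for $1.00 (total $1.25, still need 9.0 g).
Take 3 servings of spinach: +9.0 g fiber for $3.60 (total $4.85, still need 0.0 g).
Filling from the cheapest source first is optimal under one linear minimum: $4.85.

$4.85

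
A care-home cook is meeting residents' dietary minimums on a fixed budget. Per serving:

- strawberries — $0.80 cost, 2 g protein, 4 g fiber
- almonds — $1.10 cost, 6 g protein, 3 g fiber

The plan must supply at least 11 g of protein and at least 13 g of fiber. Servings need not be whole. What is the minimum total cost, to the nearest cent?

At the optimum either one food covers both requirements or two foods hit both targets exactly; no other combination can be cheaper.
strawberries only: max(11/2, 13/4) = 5.5 servings → $4.40.
almonds only: max(11/6, 13/3) = 4.333 servings → $4.77.
strawberries + almonds with both tight: 2.5 servings and 1 serving → $3.10.
The minimum over all feasible corners is $3.10.

$3.10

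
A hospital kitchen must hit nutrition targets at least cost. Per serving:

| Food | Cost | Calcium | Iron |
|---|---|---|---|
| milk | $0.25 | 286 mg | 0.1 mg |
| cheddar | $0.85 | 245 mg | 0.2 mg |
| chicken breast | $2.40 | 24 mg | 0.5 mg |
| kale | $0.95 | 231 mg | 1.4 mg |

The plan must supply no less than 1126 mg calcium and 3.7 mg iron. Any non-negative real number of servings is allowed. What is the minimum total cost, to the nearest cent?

$2.86

For a min-cost LP with two ≥-constraints, a basic feasible solution has at most two positive variables.
milk only: max(1126/286, 3.7/0.1) = 37 servings → $9.25.
cheddar only: max(1126/245, 3.7/0.2) = 18.5 servings → $15.72.
chicken breast only: max(1126/24, 3.7/0.5) = 46.92 servings → $112.60.
kale only: max(1126/231, 3.7/1.4) = 4.874 servings → $4.63.
milk + cheddar with both targets exact would need a negative amount; discard.
milk + chicken breast with both tight: 3.373 servings and 6.725 servings → $16.98.
milk + kale with both tight: 1.913 servings and 2.506 servings → $2.86.
cheddar + chicken breast with both tight: 4.029 servings and 5.788 servings → $17.32.
cheddar + kale with both tight: 2.432 servings and 2.295 servings → $4.25.
chicken breast + kale: intersection lies outside the first quadrant.
Cheapest feasible corner: $2.86.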